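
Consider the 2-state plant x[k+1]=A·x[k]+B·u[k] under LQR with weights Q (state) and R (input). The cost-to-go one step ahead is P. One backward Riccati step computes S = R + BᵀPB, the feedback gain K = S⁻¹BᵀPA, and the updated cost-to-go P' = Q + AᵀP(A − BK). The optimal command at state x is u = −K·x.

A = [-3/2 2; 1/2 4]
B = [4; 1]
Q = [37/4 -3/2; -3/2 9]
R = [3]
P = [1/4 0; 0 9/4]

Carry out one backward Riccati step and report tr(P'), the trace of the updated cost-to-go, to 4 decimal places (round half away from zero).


43.2787

BᵀP = [1.0000 2.2500]
S = R + BᵀPB = [3] + [6.2500] = [9.2500]
BᵀPA = [-0.3750 11.0000]
K = S⁻¹·BᵀPA = [-0.0405 1.1892]
A−BK = [-1.3378 -2.7568; 0.5405 2.8108]
AᵀP(A−BK) = [1.1098 4.1959; 4.1959 23.9189]
P' = Q + AᵀP(A−BK) = [10.3598 2.6959; 2.6959 32.9189]
tr(P') = 43.2787


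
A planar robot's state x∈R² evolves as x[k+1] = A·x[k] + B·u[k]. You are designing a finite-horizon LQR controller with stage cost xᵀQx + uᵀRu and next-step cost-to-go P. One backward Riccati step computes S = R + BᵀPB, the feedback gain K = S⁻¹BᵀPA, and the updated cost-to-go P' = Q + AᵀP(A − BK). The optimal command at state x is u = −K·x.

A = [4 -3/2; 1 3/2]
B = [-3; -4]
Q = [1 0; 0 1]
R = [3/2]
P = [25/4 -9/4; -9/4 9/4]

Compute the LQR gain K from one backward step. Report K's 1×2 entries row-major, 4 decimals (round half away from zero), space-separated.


-1.0377 0.2830

BᵀP = [-9.7500 -2.2500]
S = R + BᵀPB = [3/2] + [38.2500] = [39.7500]
BᵀPA = [-41.2500 11.2500]
K = S⁻¹·BᵀPA = [-1.0377 0.2830]
A−BK = [0.8868 -0.6509; -3.1509 2.6321]
AᵀP(A−BK) = [41.4434 -32.5755; -32.5755 26.0660]
P' = Q + AᵀP(A−BK) = [42.4434 -32.5755; -32.5755 27.0660]
tr(P') = 69.5094


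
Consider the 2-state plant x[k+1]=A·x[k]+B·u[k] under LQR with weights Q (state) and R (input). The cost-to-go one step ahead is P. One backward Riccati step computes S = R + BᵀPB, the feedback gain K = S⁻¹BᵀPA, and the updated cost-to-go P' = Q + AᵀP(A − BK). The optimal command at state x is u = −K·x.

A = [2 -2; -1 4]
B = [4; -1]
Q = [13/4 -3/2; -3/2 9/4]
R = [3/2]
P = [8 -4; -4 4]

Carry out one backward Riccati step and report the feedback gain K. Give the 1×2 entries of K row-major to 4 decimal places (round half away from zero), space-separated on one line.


BᵀP = [36.0000 -20.0000]
S = R + BᵀPB = [3/2] + [164.0000] = [165.5000]
BᵀPA = [92.0000 -152.0000]
K = S⁻¹·BᵀPA = [0.5559 -0.9184]
A−BK = [-0.2236 1.6737; -0.4441 3.0816]
AᵀP(A−BK) = [0.8580 -3.5045; -3.5045 20.3988]
P' = Q + AᵀP(A−BK) = [4.1080 -5.0045; -5.0045 22.6488]
tr(P') = 26.7568

0.5559 -0.9184


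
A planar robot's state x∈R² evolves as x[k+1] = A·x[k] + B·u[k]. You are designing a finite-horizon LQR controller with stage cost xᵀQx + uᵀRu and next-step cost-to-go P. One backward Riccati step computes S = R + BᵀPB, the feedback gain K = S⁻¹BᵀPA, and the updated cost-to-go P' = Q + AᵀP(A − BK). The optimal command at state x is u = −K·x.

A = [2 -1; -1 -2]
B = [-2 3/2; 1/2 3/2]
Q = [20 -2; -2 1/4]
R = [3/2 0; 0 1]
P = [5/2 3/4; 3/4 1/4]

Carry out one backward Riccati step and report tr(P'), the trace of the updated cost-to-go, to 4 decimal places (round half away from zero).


BᵀP = [-4.6250 -1.3750; 4.8750 1.5000]
S = R + BᵀPB = [3/2 0; 0 1] + [8.5625 -9.0000; -9.0000 9.5625] = [10.0625 -9.0000; -9.0000 10.5625]
BᵀPA = [-7.8750 7.3750; 8.2500 -7.8750]
K = S⁻¹·BᵀPA = [-0.3532 0.2778; 0.4801 -0.5089]
A−BK = [0.5735 0.3189; -1.5436 -1.3756]
AᵀP(A−BK) = [0.5076 -0.3643; -0.3643 0.4440]
P' = Q + AᵀP(A−BK) = [20.5076 -2.3643; -2.3643 0.6940]
tr(P') = 21.2016

21.2016


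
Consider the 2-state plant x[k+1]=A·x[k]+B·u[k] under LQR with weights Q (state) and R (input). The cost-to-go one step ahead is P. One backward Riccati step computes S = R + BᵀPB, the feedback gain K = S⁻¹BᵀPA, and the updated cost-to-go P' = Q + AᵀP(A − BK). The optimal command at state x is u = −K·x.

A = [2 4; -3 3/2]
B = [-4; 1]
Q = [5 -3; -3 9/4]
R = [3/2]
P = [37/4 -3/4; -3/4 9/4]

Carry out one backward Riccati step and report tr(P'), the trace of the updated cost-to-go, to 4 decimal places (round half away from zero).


34.9233

BᵀP = [-37.7500 5.2500]
S = R + BᵀPB = [3/2] + [156.2500] = [157.7500]
BᵀPA = [-91.2500 -143.1250]
K = S⁻¹·BᵀPA = [-0.5784 -0.9073]
A−BK = [-0.3138 0.3708; -2.4216 2.4073]
AᵀP(A−BK) = [13.4667 -12.1652; -12.1652 14.2066]
P' = Q + AᵀP(A−BK) = [18.4667 -15.1652; -15.1652 16.4566]
tr(P') = 34.9233


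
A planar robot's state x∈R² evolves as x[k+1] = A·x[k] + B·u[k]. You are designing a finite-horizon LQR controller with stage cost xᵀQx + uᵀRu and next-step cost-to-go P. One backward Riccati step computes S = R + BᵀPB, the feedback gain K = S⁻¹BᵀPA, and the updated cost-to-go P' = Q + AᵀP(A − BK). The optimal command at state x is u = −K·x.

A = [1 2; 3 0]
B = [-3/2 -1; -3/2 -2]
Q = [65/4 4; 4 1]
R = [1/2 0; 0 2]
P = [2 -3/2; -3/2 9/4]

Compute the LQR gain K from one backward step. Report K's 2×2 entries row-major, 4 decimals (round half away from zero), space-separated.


BᵀP = [-0.7500 -1.1250; 1.0000 -3.0000]
S = R + BᵀPB = [1/2 0; 0 2] + [2.8125 3.0000; 3.0000 5.0000] = [3.3125 3.0000; 3.0000 7.0000]
BᵀPA = [-4.1250 -1.5000; -8.0000 2.0000]
K = S⁻¹·BᵀPA = [-0.3436 -1.1630; -0.9956 0.7841]
A−BK = [-0.5110 1.0396; 0.4934 -0.1762]
AᵀP(A−BK) = [3.8678 -3.5242; -3.5242 4.6872]
P' = Q + AᵀP(A−BK) = [20.1178 0.4758; 0.4758 5.6872]
tr(P') = 25.8051

-0.3436 -1.1630 -0.9956 0.7841


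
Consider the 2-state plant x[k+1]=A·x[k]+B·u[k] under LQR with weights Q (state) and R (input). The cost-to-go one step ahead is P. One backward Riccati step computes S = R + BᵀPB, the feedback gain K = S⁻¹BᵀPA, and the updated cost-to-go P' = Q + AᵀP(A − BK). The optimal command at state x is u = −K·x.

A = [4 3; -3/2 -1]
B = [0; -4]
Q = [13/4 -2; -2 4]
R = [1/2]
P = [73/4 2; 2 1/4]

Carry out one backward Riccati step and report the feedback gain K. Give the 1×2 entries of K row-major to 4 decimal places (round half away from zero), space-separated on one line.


-6.7778 -5.1111

BᵀP = [-8.0000 -1.0000]
S = R + BᵀPB = [1/2] + [4.0000] = [4.5000]
BᵀPA = [-30.5000 -23.0000]
K = S⁻¹·BᵀPA = [-6.7778 -5.1111]
A−BK = [4.0000 3.0000; -28.6111 -21.4444]
AᵀP(A−BK) = [61.8403 46.4861; 46.4861 34.9444]
P' = Q + AᵀP(A−BK) = [65.0903 44.4861; 44.4861 38.9444]
tr(P') = 104.0347


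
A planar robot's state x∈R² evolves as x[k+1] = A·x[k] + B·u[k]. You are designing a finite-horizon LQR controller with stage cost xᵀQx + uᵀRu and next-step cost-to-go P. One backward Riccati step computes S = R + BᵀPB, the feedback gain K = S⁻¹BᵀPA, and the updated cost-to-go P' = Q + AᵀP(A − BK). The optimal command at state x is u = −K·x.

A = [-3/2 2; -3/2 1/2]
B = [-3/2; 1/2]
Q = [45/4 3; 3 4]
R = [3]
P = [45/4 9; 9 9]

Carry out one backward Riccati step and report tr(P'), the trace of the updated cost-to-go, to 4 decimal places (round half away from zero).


56.1703

BᵀP = [-12.3750 -9.0000]
S = R + BᵀPB = [3] + [14.0625] = [17.0625]
BᵀPA = [32.0625 -29.2500]
K = S⁻¹·BᵀPA = [1.8791 -1.7143]
A−BK = [1.3187 -0.5714; -2.4396 1.3571]
AᵀP(A−BK) = [25.8132 -19.2857; -19.2857 15.1071]
P' = Q + AᵀP(A−BK) = [37.0632 -16.2857; -16.2857 19.1071]
tr(P') = 56.1703


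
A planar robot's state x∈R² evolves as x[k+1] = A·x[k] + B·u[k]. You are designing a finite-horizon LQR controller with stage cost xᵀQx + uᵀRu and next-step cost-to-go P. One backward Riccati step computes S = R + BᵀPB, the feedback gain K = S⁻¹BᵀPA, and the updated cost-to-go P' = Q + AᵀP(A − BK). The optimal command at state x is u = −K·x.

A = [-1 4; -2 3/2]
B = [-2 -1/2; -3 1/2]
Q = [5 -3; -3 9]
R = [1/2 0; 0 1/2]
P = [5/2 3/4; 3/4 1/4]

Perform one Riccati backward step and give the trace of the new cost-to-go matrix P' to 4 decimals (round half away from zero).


BᵀP = [-7.2500 -2.2500; -0.8750 -0.2500]
S = R + BᵀPB = [1/2 0; 0 1/2] + [21.2500 2.5000; 2.5000 0.3125] = [21.7500 2.5000; 2.5000 0.8125]
BᵀPA = [11.7500 -32.3750; 1.3750 -3.8750]
K = S⁻¹·BᵀPA = [0.5349 -1.4549; 0.0465 -0.2927]
A−BK = [0.0930 0.9439; -0.4186 -2.7182]
AᵀP(A−BK) = [0.1512 -0.3779; -0.3779 1.3271]
P' = Q + AᵀP(A−BK) = [5.1512 -3.3779; -3.3779 10.3271]
tr(P') = 15.4783

15.4783


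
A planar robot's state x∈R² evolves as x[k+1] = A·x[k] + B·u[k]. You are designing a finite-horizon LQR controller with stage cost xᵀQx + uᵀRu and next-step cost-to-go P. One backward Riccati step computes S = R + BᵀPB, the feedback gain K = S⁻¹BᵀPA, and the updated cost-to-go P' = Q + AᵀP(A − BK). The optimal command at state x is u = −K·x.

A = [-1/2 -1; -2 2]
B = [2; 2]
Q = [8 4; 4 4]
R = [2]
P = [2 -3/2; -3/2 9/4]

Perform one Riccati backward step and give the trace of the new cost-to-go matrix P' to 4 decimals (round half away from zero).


33.1786

BᵀP = [1.0000 1.5000]
S = R + BᵀPB = [2] + [5.0000] = [7.0000]
BᵀPA = [-3.5000 2.0000]
K = S⁻¹·BᵀPA = [-0.5000 0.2857]
A−BK = [0.5000 -1.5714; -1.0000 1.4286]
AᵀP(A−BK) = [4.7500 -8.5000; -8.5000 16.4286]
P' = Q + AᵀP(A−BK) = [12.7500 -4.5000; -4.5000 20.4286]
tr(P') = 33.1786


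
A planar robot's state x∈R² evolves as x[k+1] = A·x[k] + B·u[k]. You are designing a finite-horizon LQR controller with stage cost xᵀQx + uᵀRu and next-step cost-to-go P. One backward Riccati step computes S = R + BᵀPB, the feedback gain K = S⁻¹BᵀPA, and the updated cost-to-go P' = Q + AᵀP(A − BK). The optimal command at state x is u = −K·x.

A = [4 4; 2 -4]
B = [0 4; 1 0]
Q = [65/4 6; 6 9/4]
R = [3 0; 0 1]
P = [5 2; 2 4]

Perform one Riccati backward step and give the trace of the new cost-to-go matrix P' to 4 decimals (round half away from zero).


BᵀP = [2.0000 4.0000; 20.0000 8.0000]
S = R + BᵀPB = [3 0; 0 1] + [4.0000 8.0000; 8.0000 80.0000] = [7.0000 8.0000; 8.0000 81.0000]
BᵀPA = [16.0000 -8.0000; 96.0000 48.0000]
K = S⁻¹·BᵀPA = [1.0497 -2.0517; 1.0815 0.7952]
A−BK = [-0.3260 0.8191; 0.9503 -1.9483]
AᵀP(A−BK) = [7.3797 -11.5149; -11.5149 25.4155]
P' = Q + AᵀP(A−BK) = [23.6297 -5.5149; -5.5149 27.6655]
tr(P') = 51.2952

51.2952


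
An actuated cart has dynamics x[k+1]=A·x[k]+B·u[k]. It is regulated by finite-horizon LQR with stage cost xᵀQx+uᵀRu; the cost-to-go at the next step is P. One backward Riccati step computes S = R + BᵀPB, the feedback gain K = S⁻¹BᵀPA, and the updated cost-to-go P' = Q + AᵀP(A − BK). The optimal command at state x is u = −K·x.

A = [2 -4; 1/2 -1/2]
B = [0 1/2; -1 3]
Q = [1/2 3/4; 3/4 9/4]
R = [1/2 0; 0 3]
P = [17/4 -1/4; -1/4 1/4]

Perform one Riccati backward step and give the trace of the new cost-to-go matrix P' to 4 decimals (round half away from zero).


74.4194

BᵀP = [0.2500 -0.2500; 1.3750 0.6250]
S = R + BᵀPB = [1/2 0; 0 3] + [0.2500 -0.6250; -0.6250 2.5625] = [0.7500 -0.6250; -0.6250 5.5625]
BᵀPA = [0.3750 -0.8750; 3.0625 -5.8125]
K = S⁻¹·BᵀPA = [1.0579 -2.2479; 0.6694 -1.2975]
A−BK = [1.6653 -3.3512; -0.4504 1.1446]
AᵀP(A−BK) = [14.1157 -28.4959; -28.4959 57.5537]
P' = Q + AᵀP(A−BK) = [14.6157 -27.7459; -27.7459 59.8037]
tr(P') = 74.4194


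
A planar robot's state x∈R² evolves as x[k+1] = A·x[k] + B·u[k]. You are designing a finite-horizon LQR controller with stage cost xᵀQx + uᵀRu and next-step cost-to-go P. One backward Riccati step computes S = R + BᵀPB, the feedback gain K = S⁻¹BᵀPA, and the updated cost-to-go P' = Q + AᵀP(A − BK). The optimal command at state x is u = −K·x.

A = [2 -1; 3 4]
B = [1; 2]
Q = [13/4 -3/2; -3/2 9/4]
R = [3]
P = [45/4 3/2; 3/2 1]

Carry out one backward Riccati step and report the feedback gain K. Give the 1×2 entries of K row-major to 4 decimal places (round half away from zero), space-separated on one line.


1.6082 -0.0103

BᵀP = [14.2500 3.5000]
S = R + BᵀPB = [3] + [21.2500] = [24.2500]
BᵀPA = [39.0000 -0.2500]
K = S⁻¹·BᵀPA = [1.6082 -0.0103]
A−BK = [0.3918 -0.9897; -0.2165 4.0206]
AᵀP(A−BK) = [9.2784 -2.5979; -2.5979 15.2474]
P' = Q + AᵀP(A−BK) = [12.5284 -4.0979; -4.0979 17.4974]
tr(P') = 30.0258


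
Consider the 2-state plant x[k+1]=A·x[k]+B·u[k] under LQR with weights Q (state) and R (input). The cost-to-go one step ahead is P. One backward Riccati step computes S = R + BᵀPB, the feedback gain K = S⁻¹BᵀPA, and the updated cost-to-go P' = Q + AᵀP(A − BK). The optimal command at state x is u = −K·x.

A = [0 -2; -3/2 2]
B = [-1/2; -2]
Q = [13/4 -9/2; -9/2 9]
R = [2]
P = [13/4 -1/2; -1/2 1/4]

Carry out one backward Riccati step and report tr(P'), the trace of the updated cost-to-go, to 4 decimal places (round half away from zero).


30.5625

BᵀP = [-0.6250 -0.2500]
S = R + BᵀPB = [2] + [0.8125] = [2.8125]
BᵀPA = [0.3750 0.7500]
K = S⁻¹·BᵀPA = [0.1333 0.2667]
A−BK = [0.0667 -1.8667; -1.2333 2.5333]
AᵀP(A−BK) = [0.5125 -2.3500; -2.3500 17.8000]
P' = Q + AᵀP(A−BK) = [3.7625 -6.8500; -6.8500 26.8000]
tr(P') = 30.5625


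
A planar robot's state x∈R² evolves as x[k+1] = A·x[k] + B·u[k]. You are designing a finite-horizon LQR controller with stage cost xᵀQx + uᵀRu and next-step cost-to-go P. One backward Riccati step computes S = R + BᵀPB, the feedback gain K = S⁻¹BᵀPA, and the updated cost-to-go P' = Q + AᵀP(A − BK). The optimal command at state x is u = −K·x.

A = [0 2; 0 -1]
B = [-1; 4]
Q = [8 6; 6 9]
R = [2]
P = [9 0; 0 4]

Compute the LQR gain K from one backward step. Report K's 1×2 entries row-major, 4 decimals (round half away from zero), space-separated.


BᵀP = [-9.0000 16.0000]
S = R + BᵀPB = [2] + [73.0000] = [75.0000]
BᵀPA = [0.0000 -34.0000]
K = S⁻¹·BᵀPA = [0.0000 -0.4533]
A−BK = [0.0000 1.5467; 0.0000 0.8133]
AᵀP(A−BK) = [0.0000 0.0000; 0.0000 24.5867]
P' = Q + AᵀP(A−BK) = [8.0000 6.0000; 6.0000 33.5867]
tr(P') = 41.5867

0.0000 -0.4533


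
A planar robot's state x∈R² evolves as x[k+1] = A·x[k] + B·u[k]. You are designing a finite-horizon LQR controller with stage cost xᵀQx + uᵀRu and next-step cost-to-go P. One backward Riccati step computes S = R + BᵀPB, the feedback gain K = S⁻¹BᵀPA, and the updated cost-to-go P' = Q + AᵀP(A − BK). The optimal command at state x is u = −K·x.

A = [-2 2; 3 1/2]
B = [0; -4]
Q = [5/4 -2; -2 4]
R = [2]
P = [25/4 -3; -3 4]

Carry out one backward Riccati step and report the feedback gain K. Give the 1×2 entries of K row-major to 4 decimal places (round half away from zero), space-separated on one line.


BᵀP = [12.0000 -16.0000]
S = R + BᵀPB = [2] + [64.0000] = [66.0000]
BᵀPA = [-72.0000 16.0000]
K = S⁻¹·BᵀPA = [-1.0909 0.2424]
A−BK = [-2.0000 2.0000; -1.3636 1.4697]
AᵀP(A−BK) = [18.4545 -16.5455; -16.5455 16.1212]
P' = Q + AᵀP(A−BK) = [19.7045 -18.5455; -18.5455 20.1212]
tr(P') = 39.8258

-1.0909 0.2424


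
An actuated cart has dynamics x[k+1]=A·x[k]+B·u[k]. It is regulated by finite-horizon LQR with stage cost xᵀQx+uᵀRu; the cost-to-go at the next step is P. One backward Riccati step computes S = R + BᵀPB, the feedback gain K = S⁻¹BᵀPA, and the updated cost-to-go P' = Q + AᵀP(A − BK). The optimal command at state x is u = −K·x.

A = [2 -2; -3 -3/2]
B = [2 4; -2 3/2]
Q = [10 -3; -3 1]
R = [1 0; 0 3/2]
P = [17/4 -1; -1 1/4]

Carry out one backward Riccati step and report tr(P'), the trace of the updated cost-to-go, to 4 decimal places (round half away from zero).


11.8011

BᵀP = [10.5000 -2.5000; 15.5000 -3.6250]
S = R + BᵀPB = [1 0; 0 3/2] + [26.0000 38.2500; 38.2500 56.5625] = [27.0000 38.2500; 38.2500 58.0625]
BᵀPA = [28.5000 -17.2500; 41.8750 -25.5625]
K = S⁻¹·BᵀPA = [0.5072 -0.2276; 0.3871 -0.2903]
A−BK = [-0.5627 -0.3835; -2.5663 -1.5197]
AᵀP(A−BK) = [0.5860 -0.2312; -0.2312 0.2151]
P' = Q + AᵀP(A−BK) = [10.5860 -3.2312; -3.2312 1.2151]
tr(P') = 11.8011


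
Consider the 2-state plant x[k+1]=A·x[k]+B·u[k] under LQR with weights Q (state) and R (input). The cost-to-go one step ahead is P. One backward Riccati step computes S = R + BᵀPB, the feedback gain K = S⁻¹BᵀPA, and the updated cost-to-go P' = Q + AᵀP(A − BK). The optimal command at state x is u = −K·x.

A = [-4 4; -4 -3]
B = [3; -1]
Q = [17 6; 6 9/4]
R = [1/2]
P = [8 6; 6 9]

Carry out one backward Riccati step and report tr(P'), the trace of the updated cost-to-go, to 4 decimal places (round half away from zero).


BᵀP = [18.0000 9.0000]
S = R + BᵀPB = [1/2] + [45.0000] = [45.5000]
BᵀPA = [-108.0000 45.0000]
K = S⁻¹·BᵀPA = [-2.3736 0.9890]
A−BK = [3.1209 1.0330; -6.3736 -2.0110]
AᵀP(A−BK) = [207.6484 62.8132; 62.8132 20.4945]
P' = Q + AᵀP(A−BK) = [224.6484 68.8132; 68.8132 22.7445]
tr(P') = 247.3929

247.3929


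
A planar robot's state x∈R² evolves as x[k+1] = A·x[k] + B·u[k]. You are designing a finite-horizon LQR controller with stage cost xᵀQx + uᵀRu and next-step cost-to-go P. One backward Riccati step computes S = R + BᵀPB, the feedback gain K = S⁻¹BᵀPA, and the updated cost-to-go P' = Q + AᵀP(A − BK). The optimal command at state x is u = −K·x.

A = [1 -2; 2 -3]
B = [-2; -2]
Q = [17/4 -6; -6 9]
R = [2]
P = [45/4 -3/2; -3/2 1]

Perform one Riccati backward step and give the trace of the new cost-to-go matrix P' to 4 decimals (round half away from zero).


17.4167

BᵀP = [-19.5000 1.0000]
S = R + BᵀPB = [2] + [37.0000] = [39.0000]
BᵀPA = [-17.5000 36.0000]
K = S⁻¹·BᵀPA = [-0.4487 0.9231]
A−BK = [0.1026 -0.1538; 1.1026 -1.1538]
AᵀP(A−BK) = [1.3974 -1.8462; -1.8462 2.7692]
P' = Q + AᵀP(A−BK) = [5.6474 -7.8462; -7.8462 11.7692]
tr(P') = 17.4167


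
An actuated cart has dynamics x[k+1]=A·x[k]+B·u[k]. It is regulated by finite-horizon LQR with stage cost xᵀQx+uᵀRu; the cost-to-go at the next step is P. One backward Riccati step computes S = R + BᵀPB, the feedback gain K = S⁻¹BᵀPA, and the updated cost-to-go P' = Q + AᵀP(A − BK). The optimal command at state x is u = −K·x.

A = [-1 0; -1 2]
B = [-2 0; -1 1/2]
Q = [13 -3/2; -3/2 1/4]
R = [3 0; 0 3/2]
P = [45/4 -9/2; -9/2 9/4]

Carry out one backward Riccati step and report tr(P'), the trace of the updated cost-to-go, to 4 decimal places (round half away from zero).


16.7628

BᵀP = [-18.0000 6.7500; -2.2500 1.1250]
S = R + BᵀPB = [3 0; 0 3/2] + [29.2500 3.3750; 3.3750 0.5625] = [32.2500 3.3750; 3.3750 2.0625]
BᵀPA = [11.2500 13.5000; 1.1250 2.2500]
K = S⁻¹·BᵀPA = [0.3520 0.3673; -0.0306 0.4898]
A−BK = [-0.2959 0.7347; -0.6327 2.1224]
AᵀP(A−BK) = [0.5740 -0.1837; -0.1837 2.9388]
P' = Q + AᵀP(A−BK) = [13.5740 -1.6837; -1.6837 3.1888]
tr(P') = 16.7628


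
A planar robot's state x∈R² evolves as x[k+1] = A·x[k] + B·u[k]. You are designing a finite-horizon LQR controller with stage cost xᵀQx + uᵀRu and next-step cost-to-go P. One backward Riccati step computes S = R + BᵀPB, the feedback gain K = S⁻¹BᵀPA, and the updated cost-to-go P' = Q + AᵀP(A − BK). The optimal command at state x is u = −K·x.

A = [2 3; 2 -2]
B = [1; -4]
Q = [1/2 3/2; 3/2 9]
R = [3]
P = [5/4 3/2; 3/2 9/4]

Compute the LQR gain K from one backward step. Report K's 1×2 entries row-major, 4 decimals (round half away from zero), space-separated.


BᵀP = [-4.7500 -7.5000]
S = R + BᵀPB = [3] + [25.2500] = [28.2500]
BᵀPA = [-24.5000 0.7500]
K = S⁻¹·BᵀPA = [-0.8673 0.0265]
A−BK = [2.8673 2.9735; -1.4690 -1.8938]
AᵀP(A−BK) = [4.7522 2.1504; 2.1504 2.2301]
P' = Q + AᵀP(A−BK) = [5.2522 3.6504; 3.6504 11.2301]
tr(P') = 16.4823

-0.8673 0.0265


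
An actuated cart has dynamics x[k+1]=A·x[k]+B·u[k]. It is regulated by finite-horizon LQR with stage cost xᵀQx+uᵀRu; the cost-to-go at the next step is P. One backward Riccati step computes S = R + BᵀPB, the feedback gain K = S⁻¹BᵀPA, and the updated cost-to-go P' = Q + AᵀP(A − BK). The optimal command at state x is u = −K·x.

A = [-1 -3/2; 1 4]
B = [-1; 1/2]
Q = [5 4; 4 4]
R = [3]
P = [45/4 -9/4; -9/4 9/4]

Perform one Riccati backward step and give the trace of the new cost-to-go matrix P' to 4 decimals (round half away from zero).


40.5247

BᵀP = [-12.3750 3.3750]
S = R + BᵀPB = [3] + [14.0625] = [17.0625]
BᵀPA = [15.7500 32.0625]
K = S⁻¹·BᵀPA = [0.9231 1.8791]
A−BK = [-0.0769 0.3791; 0.5385 3.0604]
AᵀP(A−BK) = [3.4615 8.6538; 8.6538 28.0632]
P' = Q + AᵀP(A−BK) = [8.4615 12.6538; 12.6538 32.0632]
tr(P') = 40.5247


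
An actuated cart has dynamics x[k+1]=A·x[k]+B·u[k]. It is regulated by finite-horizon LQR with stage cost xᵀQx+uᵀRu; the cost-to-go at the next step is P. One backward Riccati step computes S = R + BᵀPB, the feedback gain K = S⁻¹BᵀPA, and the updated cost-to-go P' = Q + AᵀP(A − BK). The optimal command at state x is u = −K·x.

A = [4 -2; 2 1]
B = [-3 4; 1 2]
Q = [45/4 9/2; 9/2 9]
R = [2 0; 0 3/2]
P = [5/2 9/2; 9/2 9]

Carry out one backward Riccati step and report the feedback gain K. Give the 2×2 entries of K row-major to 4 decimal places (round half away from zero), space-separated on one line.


BᵀP = [-3.0000 -4.5000; 19.0000 36.0000]
S = R + BᵀPB = [2 0; 0 3/2] + [4.5000 -21.0000; -21.0000 148.0000] = [6.5000 -21.0000; -21.0000 149.5000]
BᵀPA = [-21.0000 1.5000; 148.0000 -2.0000]
K = S⁻¹·BᵀPA = [-0.0593 0.3434; 0.9816 0.0349]
A−BK = [-0.1046 -1.1093; 0.0961 0.5869]
AᵀP(A−BK) = [1.4724 0.0523; 0.0523 0.5546]
P' = Q + AᵀP(A−BK) = [12.7224 4.5523; 4.5523 9.5546]
tr(P') = 22.2771

-0.0593 0.3434 0.9816 0.0349


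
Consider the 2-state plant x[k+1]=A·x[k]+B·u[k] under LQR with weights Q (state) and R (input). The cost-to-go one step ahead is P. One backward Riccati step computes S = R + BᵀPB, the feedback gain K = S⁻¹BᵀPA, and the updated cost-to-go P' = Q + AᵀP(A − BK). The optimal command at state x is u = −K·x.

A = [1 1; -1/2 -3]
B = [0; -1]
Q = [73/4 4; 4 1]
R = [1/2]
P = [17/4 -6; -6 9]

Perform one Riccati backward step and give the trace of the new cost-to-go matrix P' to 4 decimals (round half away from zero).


BᵀP = [6.0000 -9.0000]
S = R + BᵀPB = [1/2] + [9.0000] = [9.5000]
BᵀPA = [10.5000 33.0000]
K = S⁻¹·BᵀPA = [1.1053 3.4737]
A−BK = [1.0000 1.0000; 0.6053 0.4737]
AᵀP(A−BK) = [0.8947 2.2763; 2.2763 6.6184]
P' = Q + AᵀP(A−BK) = [19.1447 6.2763; 6.2763 7.6184]
tr(P') = 26.7632

26.7632


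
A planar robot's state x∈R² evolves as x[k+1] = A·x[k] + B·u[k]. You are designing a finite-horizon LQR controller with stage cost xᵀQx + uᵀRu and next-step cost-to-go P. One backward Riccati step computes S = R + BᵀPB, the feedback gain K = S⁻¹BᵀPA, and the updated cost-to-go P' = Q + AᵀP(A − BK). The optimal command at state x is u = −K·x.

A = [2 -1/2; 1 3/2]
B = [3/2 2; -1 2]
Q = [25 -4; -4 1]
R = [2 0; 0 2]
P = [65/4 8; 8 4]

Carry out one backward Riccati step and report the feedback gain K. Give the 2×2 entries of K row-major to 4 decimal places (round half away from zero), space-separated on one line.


BᵀP = [16.3750 8.0000; 48.5000 24.0000]
S = R + BᵀPB = [2 0; 0 2] + [16.5625 48.7500; 48.7500 145.0000] = [18.5625 48.7500; 48.7500 147.0000]
BᵀPA = [40.7500 3.8125; 121.0000 11.7500]
K = S⁻¹·BᵀPA = [0.2599 -0.0351; 0.7370 0.0916]
A−BK = [0.1363 -0.6305; -0.2141 1.2817]
AᵀP(A−BK) = [1.2396 0.1001; 0.1001 0.1203]
P' = Q + AᵀP(A−BK) = [26.2396 -3.8999; -3.8999 1.1203]
tr(P') = 27.3600

0.2599 -0.0351 0.7370 0.0916


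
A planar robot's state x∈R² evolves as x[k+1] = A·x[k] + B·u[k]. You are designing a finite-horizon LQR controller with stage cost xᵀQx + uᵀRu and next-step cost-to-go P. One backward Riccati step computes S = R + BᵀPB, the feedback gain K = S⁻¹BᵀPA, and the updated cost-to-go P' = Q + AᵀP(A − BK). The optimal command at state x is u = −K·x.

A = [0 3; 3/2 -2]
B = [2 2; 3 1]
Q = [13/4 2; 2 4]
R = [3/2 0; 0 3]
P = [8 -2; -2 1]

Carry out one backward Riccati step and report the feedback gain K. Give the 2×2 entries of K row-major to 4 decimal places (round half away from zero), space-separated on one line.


BᵀP = [10.0000 -1.0000; 14.0000 -3.0000]
S = R + BᵀPB = [3/2 0; 0 3] + [17.0000 19.0000; 19.0000 25.0000] = [18.5000 19.0000; 19.0000 28.0000]
BᵀPA = [-1.5000 32.0000; -4.5000 48.0000]
K = S⁻¹·BᵀPA = [0.2771 -0.1019; -0.3487 1.7834]
A−BK = [0.1433 -0.3631; 1.0175 -3.4777]
AᵀP(A−BK) = [1.0963 -4.1274; -4.1274 17.6561]
P' = Q + AᵀP(A−BK) = [4.3463 -2.1274; -2.1274 21.6561]
tr(P') = 26.0024

0.2771 -0.1019 -0.3487 1.7834


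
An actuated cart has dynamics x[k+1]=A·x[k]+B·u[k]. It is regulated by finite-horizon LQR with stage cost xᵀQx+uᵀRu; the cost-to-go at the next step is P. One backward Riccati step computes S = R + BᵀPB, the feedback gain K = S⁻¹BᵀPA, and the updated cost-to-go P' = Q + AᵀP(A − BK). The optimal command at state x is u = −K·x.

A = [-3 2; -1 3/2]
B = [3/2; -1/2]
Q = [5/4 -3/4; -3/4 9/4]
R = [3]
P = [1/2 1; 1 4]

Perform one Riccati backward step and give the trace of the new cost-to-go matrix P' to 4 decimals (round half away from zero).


BᵀP = [0.2500 -0.5000]
S = R + BᵀPB = [3] + [0.6250] = [3.6250]
BᵀPA = [-0.2500 -0.2500]
K = S⁻¹·BᵀPA = [-0.0690 -0.0690]
A−BK = [-2.8966 2.1034; -1.0345 1.4655]
AᵀP(A−BK) = [14.4828 -15.5172; -15.5172 16.9828]
P' = Q + AᵀP(A−BK) = [15.7328 -16.2672; -16.2672 19.2328]
tr(P') = 34.9655

34.9655


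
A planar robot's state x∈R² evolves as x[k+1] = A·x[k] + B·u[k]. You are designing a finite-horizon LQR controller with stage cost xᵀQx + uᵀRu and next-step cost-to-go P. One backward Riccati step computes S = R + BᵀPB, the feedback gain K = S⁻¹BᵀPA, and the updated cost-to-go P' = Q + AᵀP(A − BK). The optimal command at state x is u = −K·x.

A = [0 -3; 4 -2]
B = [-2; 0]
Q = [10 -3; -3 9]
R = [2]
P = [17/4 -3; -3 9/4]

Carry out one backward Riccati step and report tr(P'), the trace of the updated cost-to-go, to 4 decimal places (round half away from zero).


26.3421

BᵀP = [-8.5000 6.0000]
S = R + BᵀPB = [2] + [17.0000] = [19.0000]
BᵀPA = [24.0000 13.5000]
K = S⁻¹·BᵀPA = [1.2632 0.7105]
A−BK = [2.5263 -1.5789; 4.0000 -2.0000]
AᵀP(A−BK) = [5.6842 0.9474; 0.9474 1.6579]
P' = Q + AᵀP(A−BK) = [15.6842 -2.0526; -2.0526 10.6579]
tr(P') = 26.3421


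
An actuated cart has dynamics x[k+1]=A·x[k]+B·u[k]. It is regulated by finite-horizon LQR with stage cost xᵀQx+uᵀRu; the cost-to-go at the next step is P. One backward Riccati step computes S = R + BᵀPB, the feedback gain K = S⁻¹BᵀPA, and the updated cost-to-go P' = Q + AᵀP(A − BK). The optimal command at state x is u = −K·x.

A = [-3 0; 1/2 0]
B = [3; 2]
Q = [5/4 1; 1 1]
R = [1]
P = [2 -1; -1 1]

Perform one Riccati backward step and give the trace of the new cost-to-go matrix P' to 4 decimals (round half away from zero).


BᵀP = [4.0000 -1.0000]
S = R + BᵀPB = [1] + [10.0000] = [11.0000]
BᵀPA = [-12.5000 0.0000]
K = S⁻¹·BᵀPA = [-1.1364 0.0000]
A−BK = [0.4091 0.0000; 2.7727 0.0000]
AᵀP(A−BK) = [7.0455 0.0000; 0.0000 0.0000]
P' = Q + AᵀP(A−BK) = [8.2955 1.0000; 1.0000 1.0000]
tr(P') = 9.2955

9.2955


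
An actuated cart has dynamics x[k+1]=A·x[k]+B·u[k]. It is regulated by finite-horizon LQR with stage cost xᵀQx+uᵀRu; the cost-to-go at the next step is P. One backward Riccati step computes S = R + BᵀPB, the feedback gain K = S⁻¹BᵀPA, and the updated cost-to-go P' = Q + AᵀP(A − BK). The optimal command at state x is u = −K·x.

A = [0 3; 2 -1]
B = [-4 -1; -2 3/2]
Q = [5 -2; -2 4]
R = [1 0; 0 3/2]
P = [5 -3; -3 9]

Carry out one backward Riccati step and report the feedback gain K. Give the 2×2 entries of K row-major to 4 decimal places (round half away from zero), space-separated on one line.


-0.2433 -0.4349 0.9571 -1.1979

BᵀP = [-14.0000 -6.0000; -9.5000 16.5000]
S = R + BᵀPB = [1 0; 0 3/2] + [68.0000 5.0000; 5.0000 34.2500] = [69.0000 5.0000; 5.0000 35.7500]
BᵀPA = [-12.0000 -36.0000; 33.0000 -45.0000]
K = S⁻¹·BᵀPA = [-0.2433 -0.4349; 0.9571 -1.1979]
A−BK = [-0.0160 0.0624; 0.0778 -0.0730]
AᵀP(A−BK) = [1.4965 -1.6881; -1.6881 2.4364]
P' = Q + AᵀP(A−BK) = [6.4965 -3.6881; -3.6881 6.4364]
tr(P') = 12.9328


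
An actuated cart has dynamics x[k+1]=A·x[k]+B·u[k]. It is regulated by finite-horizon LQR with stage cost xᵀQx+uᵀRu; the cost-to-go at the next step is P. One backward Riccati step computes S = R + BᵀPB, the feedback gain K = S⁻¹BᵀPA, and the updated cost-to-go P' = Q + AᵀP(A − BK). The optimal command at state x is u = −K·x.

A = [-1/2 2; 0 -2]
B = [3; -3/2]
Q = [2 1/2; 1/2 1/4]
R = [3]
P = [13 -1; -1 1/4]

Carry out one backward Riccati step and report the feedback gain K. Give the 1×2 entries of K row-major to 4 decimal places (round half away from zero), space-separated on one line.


BᵀP = [40.5000 -3.3750]
S = R + BᵀPB = [3] + [126.5625] = [129.5625]
BᵀPA = [-20.2500 87.7500]
K = S⁻¹·BᵀPA = [-0.1563 0.6773]
A−BK = [-0.0311 -0.0318; -0.2344 -0.9841]
AᵀP(A−BK) = [0.0850 -0.2851; -0.2851 1.5687]
P' = Q + AᵀP(A−BK) = [2.0850 0.2149; 0.2149 1.8187]
tr(P') = 3.9038

-0.1563 0.6773


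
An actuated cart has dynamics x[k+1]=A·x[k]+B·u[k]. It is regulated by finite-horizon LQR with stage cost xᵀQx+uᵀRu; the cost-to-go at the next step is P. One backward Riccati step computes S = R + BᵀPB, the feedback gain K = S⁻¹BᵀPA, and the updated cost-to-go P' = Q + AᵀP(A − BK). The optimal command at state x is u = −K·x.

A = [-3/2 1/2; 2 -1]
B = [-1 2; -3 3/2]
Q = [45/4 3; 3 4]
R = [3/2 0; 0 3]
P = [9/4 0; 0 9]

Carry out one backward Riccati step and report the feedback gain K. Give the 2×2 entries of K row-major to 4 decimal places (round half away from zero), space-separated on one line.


-1.0187 0.4635 -0.7935 0.2979

BᵀP = [-2.2500 -27.0000; 4.5000 13.5000]
S = R + BᵀPB = [3/2 0; 0 3] + [83.2500 -45.0000; -45.0000 29.2500] = [84.7500 -45.0000; -45.0000 32.2500]
BᵀPA = [-50.6250 25.8750; 20.2500 -11.2500]
K = S⁻¹·BᵀPA = [-1.0187 0.4635; -0.7935 0.2979]
A−BK = [-0.9317 0.3678; 0.1342 -0.0564]
AᵀP(A−BK) = [5.5607 -2.2563; -2.2563 0.9213]
P' = Q + AᵀP(A−BK) = [16.8107 0.7437; 0.7437 4.9213]
tr(P') = 21.7319


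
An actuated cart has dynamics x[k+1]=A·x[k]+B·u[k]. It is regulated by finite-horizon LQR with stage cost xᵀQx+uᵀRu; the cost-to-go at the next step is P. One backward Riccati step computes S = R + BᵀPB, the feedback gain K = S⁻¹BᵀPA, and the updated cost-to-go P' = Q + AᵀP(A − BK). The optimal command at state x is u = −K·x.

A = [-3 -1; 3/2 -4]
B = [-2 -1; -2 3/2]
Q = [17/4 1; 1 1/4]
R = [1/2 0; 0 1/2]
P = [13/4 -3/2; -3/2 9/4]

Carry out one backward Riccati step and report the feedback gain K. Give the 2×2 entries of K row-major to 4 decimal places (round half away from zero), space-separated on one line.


0.5792 1.0416 1.7343 -1.1494

BᵀP = [-3.5000 -1.5000; -5.5000 4.8750]
S = R + BᵀPB = [1/2 0; 0 1/2] + [10.0000 1.2500; 1.2500 12.8125] = [10.5000 1.2500; 1.2500 13.3125]
BᵀPA = [8.2500 9.5000; 23.8125 -14.0000]
K = S⁻¹·BᵀPA = [0.5792 1.0416; 1.7343 -1.1494]
A−BK = [-0.1072 -0.0662; 0.0570 -0.1926]
AᵀP(A−BK) = [1.7347 -0.7220; -0.7220 1.2625]
P' = Q + AᵀP(A−BK) = [5.9847 0.2780; 0.2780 1.5125]
tr(P') = 7.4972


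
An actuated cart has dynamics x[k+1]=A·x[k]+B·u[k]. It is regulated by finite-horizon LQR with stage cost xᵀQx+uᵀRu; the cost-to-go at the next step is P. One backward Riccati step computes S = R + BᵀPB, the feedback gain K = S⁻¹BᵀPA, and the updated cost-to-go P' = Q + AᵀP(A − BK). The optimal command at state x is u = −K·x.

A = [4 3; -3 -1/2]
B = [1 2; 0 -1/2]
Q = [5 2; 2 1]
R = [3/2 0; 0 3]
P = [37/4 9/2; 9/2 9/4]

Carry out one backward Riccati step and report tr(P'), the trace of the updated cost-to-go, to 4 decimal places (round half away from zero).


BᵀP = [9.2500 4.5000; 16.2500 7.8750]
S = R + BᵀPB = [3/2 0; 0 3] + [9.2500 16.2500; 16.2500 28.5625] = [10.7500 16.2500; 16.2500 31.5625]
BᵀPA = [23.5000 25.5000; 41.3750 44.8125]
K = S⁻¹·BᵀPA = [0.9221 1.0187; 0.8361 0.8953]
A−BK = [1.4056 0.1907; -2.5819 -0.0523]
AᵀP(A−BK) = [3.9850 3.8916; 3.8916 4.2140]
P' = Q + AᵀP(A−BK) = [8.9850 5.8916; 5.8916 5.2140]
tr(P') = 14.1991

14.1991


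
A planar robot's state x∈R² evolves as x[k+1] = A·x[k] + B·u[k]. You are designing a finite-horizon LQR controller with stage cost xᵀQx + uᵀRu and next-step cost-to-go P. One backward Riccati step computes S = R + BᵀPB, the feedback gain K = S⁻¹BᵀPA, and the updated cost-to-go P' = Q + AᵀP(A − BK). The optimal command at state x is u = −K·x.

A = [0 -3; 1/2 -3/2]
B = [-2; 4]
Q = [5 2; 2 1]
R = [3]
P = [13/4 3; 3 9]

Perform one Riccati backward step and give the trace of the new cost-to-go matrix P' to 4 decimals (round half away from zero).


48.9710

BᵀP = [5.5000 30.0000]
S = R + BᵀPB = [3] + [109.0000] = [112.0000]
BᵀPA = [15.0000 -61.5000]
K = S⁻¹·BᵀPA = [0.1339 -0.5491]
A−BK = [0.2679 -4.0982; -0.0357 0.6964]
AᵀP(A−BK) = [0.2411 -3.0134; -3.0134 42.7299]
P' = Q + AᵀP(A−BK) = [5.2411 -1.0134; -1.0134 43.7299]
tr(P') = 48.9710


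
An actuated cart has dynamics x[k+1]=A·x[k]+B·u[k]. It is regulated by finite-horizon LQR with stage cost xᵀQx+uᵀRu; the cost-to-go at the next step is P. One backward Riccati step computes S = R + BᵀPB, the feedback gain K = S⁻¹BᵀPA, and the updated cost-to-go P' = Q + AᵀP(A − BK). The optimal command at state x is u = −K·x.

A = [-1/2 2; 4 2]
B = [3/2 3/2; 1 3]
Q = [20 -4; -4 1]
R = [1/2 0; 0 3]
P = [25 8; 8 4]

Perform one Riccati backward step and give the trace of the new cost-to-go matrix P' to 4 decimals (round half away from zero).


30.3475

BᵀP = [45.5000 16.0000; 61.5000 24.0000]
S = R + BᵀPB = [1/2 0; 0 3] + [84.2500 116.2500; 116.2500 164.2500] = [84.7500 116.2500; 116.2500 167.2500]
BᵀPA = [41.2500 123.0000; 65.2500 171.0000]
K = S⁻¹·BᵀPA = [-1.0392 1.0494; 1.1124 0.2930]
A−BK = [-0.6099 -0.0136; 1.7019 0.0716]
AᵀP(A−BK) = [8.5298 0.5928; 0.5928 0.8177]
P' = Q + AᵀP(A−BK) = [28.5298 -3.4072; -3.4072 1.8177]
tr(P') = 30.3475


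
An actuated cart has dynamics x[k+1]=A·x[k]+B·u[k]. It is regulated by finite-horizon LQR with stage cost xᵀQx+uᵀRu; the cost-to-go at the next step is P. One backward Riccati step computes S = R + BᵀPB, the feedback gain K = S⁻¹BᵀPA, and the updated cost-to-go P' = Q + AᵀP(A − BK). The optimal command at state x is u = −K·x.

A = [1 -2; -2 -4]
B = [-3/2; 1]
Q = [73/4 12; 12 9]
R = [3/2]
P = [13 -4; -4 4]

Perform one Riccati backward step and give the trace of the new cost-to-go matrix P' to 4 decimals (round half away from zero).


82.7259

BᵀP = [-23.5000 10.0000]
S = R + BᵀPB = [3/2] + [45.2500] = [46.7500]
BᵀPA = [-43.5000 7.0000]
K = S⁻¹·BᵀPA = [-0.9305 0.1497]
A−BK = [-0.3957 -1.7754; -1.0695 -4.1497]
AᵀP(A−BK) = [4.5241 12.5134; 12.5134 50.9519]
P' = Q + AᵀP(A−BK) = [22.7741 24.5134; 24.5134 59.9519]
tr(P') = 82.7259


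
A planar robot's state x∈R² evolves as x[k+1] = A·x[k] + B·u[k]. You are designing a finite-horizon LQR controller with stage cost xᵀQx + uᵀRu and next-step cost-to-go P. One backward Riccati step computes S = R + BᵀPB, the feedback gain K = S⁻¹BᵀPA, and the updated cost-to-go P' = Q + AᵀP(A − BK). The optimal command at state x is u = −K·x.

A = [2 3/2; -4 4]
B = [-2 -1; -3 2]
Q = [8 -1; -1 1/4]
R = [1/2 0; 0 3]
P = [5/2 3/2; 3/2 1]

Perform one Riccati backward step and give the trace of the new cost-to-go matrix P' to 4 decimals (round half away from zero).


BᵀP = [-9.5000 -6.0000; 0.5000 0.5000]
S = R + BᵀPB = [1/2 0; 0 3] + [37.0000 -2.5000; -2.5000 0.5000] = [37.5000 -2.5000; -2.5000 3.5000]
BᵀPA = [5.0000 -38.2500; -1.0000 2.7500]
K = S⁻¹·BᵀPA = [0.1200 -1.0160; -0.2000 0.0600]
A−BK = [2.0400 -0.4720; -3.2400 0.8320]
AᵀP(A−BK) = [1.2000 -0.3600; -0.3600 0.5980]
P' = Q + AᵀP(A−BK) = [9.2000 -1.3600; -1.3600 0.8480]
tr(P') = 10.0480

10.0480


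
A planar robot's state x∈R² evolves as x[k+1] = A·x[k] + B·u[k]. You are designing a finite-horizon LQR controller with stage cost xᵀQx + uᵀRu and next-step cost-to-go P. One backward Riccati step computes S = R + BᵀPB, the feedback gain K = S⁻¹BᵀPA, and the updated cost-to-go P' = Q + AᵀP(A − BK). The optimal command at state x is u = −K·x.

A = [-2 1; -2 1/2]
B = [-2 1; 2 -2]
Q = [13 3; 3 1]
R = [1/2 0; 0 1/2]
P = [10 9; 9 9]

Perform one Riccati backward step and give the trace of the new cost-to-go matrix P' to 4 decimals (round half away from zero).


BᵀP = [-2.0000 0.0000; -8.0000 -9.0000]
S = R + BᵀPB = [1/2 0; 0 1/2] + [4.0000 -2.0000; -2.0000 10.0000] = [4.5000 -2.0000; -2.0000 10.5000]
BᵀPA = [4.0000 -2.0000; 34.0000 -12.5000]
K = S⁻¹·BᵀPA = [2.5434 -1.0636; 3.7225 -1.3931]
A−BK = [-0.6358 0.2659; 0.3584 -0.1590]
AᵀP(A−BK) = [11.2601 -4.3815; -4.3815 1.7095]
P' = Q + AᵀP(A−BK) = [24.2601 -1.3815; -1.3815 2.7095]
tr(P') = 26.9697

26.9697


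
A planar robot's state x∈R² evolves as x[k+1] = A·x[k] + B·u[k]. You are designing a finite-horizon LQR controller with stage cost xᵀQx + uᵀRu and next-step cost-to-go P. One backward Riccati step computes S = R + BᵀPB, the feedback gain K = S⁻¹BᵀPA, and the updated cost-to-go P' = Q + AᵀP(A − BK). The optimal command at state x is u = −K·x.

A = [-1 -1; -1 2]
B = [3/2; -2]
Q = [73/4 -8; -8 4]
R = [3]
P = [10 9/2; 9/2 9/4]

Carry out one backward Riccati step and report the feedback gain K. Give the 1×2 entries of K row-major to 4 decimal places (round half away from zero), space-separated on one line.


-1.1000 -0.2000

BᵀP = [6.0000 2.2500]
S = R + BᵀPB = [3] + [4.5000] = [7.5000]
BᵀPA = [-8.2500 -1.5000]
K = S⁻¹·BᵀPA = [-1.1000 -0.2000]
A−BK = [0.6500 -0.7000; -3.2000 1.6000]
AᵀP(A−BK) = [12.1750 -0.6500; -0.6500 0.7000]
P' = Q + AᵀP(A−BK) = [30.4250 -8.6500; -8.6500 4.7000]
tr(P') = 35.1250


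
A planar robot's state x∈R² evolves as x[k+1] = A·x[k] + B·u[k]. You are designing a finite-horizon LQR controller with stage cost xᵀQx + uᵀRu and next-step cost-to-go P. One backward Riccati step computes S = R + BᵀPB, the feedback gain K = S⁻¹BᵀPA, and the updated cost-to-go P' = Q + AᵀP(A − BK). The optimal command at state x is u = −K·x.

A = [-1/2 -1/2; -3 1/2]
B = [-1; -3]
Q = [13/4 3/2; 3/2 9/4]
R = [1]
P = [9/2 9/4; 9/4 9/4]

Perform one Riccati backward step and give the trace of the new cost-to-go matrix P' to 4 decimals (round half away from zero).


BᵀP = [-11.2500 -9.0000]
S = R + BᵀPB = [1] + [38.2500] = [39.2500]
BᵀPA = [32.6250 1.1250]
K = S⁻¹·BᵀPA = [0.8312 0.0287]
A−BK = [0.3312 -0.4713; -0.5064 0.5860]
AᵀP(A−BK) = [1.0068 -0.3726; -0.3726 0.5303]
P' = Q + AᵀP(A−BK) = [4.2568 1.1274; 1.1274 2.7803]
tr(P') = 7.0370

7.0370


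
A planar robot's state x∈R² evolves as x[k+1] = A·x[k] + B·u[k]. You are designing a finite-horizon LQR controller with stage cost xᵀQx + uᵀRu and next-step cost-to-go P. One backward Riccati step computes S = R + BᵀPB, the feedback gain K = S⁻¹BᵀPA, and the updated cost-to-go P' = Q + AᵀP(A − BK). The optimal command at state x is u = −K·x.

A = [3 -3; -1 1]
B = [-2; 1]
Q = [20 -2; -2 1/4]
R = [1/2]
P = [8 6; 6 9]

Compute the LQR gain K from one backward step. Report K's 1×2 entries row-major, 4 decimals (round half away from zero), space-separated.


BᵀP = [-10.0000 -3.0000]
S = R + BᵀPB = [1/2] + [17.0000] = [17.5000]
BᵀPA = [-27.0000 27.0000]
K = S⁻¹·BᵀPA = [-1.5429 1.5429]
A−BK = [-0.0857 0.0857; 0.5429 -0.5429]
AᵀP(A−BK) = [3.3429 -3.3429; -3.3429 3.3429]
P' = Q + AᵀP(A−BK) = [23.3429 -5.3429; -5.3429 3.5929]
tr(P') = 26.9357

-1.5429 1.5429


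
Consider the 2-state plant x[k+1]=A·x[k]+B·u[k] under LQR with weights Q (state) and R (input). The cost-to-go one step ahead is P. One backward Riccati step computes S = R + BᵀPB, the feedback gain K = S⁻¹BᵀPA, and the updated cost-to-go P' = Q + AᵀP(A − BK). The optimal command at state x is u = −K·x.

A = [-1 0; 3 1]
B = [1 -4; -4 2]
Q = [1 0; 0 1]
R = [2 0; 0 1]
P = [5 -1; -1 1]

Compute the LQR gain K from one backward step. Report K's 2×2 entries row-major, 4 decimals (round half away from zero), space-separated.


-0.5754 -0.2256 0.1340 -0.0433

BᵀP = [9.0000 -5.0000; -22.0000 6.0000]
S = R + BᵀPB = [2 0; 0 1] + [29.0000 -46.0000; -46.0000 100.0000] = [31.0000 -46.0000; -46.0000 101.0000]
BᵀPA = [-24.0000 -5.0000; 40.0000 6.0000]
K = S⁻¹·BᵀPA = [-0.5754 -0.2256; 0.1340 -0.0433]
A−BK = [0.1113 0.0522; 0.4305 0.1842]
AᵀP(A−BK) = [0.8315 0.3192; 0.3192 0.1320]
P' = Q + AᵀP(A−BK) = [1.8315 0.3192; 0.3192 1.1320]
tr(P') = 2.9635
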